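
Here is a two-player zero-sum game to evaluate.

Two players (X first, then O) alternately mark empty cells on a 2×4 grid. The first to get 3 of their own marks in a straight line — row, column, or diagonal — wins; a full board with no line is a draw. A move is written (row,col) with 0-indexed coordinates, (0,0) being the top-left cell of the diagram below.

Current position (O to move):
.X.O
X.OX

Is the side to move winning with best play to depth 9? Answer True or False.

O winning at [.X.O/X.OX]: False

p1 O@[.X.O/X.OX]: (0,0)[OX.O/X.OX]+0* (0,2)[.XOO/X.OX]+0 (1,1)[.X.O/XOOX]+0
p2 X@[OX.O/X.OX]: (0,2)[OXXO/X.OX]+0* (1,1)[OX.O/XXOX]+0
p3 O@[OXXO/X.OX]: (1,1)[OXXO/XOOX]+0*
p4 X@[OXXO/XOOX] terminal +0; root [.X.O/X.OX] d9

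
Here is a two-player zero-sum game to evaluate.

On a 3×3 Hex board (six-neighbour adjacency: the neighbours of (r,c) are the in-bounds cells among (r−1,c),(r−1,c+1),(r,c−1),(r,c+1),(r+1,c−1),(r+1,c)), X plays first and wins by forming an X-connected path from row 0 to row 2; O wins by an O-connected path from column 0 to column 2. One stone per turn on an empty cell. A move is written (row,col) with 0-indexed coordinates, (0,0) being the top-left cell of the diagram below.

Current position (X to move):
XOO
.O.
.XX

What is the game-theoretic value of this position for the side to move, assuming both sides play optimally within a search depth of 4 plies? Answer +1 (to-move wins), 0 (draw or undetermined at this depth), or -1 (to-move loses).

value(XOO/.O./.XX, X) = -1

p1 X@[XOO/.O./.XX]: (1,0)[XOO/XO./.XX]-1* (1,2)[XOO/.OX/.XX]-1 (2,0)[XOO/.O./XXX]-1
p2 O@[XOO/XO./.XX]: (1,2)[XOO/XOO/.XX]-1 (2,0)[XOO/XO./OXX]+1*
p3 X@[XOO/XO./OXX] terminal -1; root [XOO/.O./.XX] d4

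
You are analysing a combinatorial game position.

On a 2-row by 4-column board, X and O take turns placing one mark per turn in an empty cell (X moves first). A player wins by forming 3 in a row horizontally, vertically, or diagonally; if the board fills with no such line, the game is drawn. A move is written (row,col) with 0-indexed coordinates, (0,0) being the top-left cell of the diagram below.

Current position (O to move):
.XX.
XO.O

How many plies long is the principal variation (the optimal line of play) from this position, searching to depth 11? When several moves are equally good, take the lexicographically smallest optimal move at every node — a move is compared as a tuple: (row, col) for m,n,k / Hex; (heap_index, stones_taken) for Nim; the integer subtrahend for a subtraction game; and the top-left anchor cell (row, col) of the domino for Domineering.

PV length from [.XX./XO.O]: 1 ply

[.XX./XO.O] O move#1: (0,0):-1/OXX./XO.O, (0,3):-1/.XXO/XO.O, (1,2):+1/.XX./XOOO*
[.XX./XOOO] end (terminal -1, X#2); searched .XX./XO.O to 11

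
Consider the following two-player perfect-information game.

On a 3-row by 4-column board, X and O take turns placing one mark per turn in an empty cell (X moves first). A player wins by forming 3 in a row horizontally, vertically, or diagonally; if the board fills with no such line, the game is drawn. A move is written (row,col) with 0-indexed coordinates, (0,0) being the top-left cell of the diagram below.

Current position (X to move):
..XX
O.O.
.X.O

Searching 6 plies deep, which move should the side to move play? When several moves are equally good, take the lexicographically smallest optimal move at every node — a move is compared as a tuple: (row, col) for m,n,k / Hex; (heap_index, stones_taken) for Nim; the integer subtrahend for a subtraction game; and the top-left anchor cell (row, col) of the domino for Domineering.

p1 X@[..XX/O.O./.X.O]: (0,0)[X.XX/O.O./.X.O]-1 (0,1)[.XXX/O.O./.X.O]+1* (1,1)[..XX/OXO./.X.O]-1 (1,3)[..XX/O.OX/.X.O]-1 (2,0)[..XX/O.O./XX.O]-1 (2,2)[..XX/O.O./.XXO]-1
p2 O@[.XXX/O.O./.X.O] terminal -1; root [..XX/O.O./.X.O] d6

X's best at [..XX/O.O./.X.O]: (0,1)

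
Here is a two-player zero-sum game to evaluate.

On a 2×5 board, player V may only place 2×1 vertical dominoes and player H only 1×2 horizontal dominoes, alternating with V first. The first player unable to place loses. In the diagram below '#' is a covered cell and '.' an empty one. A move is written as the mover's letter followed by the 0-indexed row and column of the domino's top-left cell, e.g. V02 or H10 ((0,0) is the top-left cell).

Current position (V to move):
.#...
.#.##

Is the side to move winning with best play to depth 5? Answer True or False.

V winning at [.#.../.#.##]: True

p1 V@[.#.../.#.##]: V00[##.../##.##]-1 V02[.##../.####]+1*
p2 H@[.##../.####]: H03[.####/.####]-1*
p3 V@[.####/.####]: V00[#####/#####]+1*
p4 H@[#####/#####] terminal -1; root [.#.../.#.##] d5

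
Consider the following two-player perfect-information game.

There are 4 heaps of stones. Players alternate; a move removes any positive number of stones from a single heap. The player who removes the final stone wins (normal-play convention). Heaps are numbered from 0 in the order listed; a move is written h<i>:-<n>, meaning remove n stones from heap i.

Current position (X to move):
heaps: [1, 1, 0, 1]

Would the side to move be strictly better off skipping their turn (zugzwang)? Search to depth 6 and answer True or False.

ply 1, X at (1,1,0,1) | h0:-1=+1→(0,1,0,1)*; h1:-1=+1→(1,0,0,1); h3:-1=+1→(1,1,0,0)
ply 2, O at (0,1,0,1) | h1:-1=-1→(0,0,0,1)*; h3:-1=-1→(0,1,0,0)
ply 3, X at (0,0,0,1) | h3:-1=+1→(0,0,0,0)*
ply 4: (0,0,0,0) is terminal -1 (O); from (1,1,0,1) depth 6
suppose X passes — search the same position with O to move:
pass> ply 1, O at (1,1,0,1) | h0:-1=+1→(0,1,0,1)*; h1:-1=+1→(1,0,0,1); h3:-1=+1→(1,1,0,0)
pass> ply 2, X at (0,1,0,1) | h1:-1=-1→(0,0,0,1)*; h3:-1=-1→(0,1,0,0)
pass> ply 3, O at (0,0,0,1) | h3:-1=+1→(0,0,0,0)*
pass> ply 4: (0,0,0,0) is terminal -1 (X); from (1,1,0,1) depth 6
for X: play +1, pass -1

zugzwang((1,1,0,1), X) = False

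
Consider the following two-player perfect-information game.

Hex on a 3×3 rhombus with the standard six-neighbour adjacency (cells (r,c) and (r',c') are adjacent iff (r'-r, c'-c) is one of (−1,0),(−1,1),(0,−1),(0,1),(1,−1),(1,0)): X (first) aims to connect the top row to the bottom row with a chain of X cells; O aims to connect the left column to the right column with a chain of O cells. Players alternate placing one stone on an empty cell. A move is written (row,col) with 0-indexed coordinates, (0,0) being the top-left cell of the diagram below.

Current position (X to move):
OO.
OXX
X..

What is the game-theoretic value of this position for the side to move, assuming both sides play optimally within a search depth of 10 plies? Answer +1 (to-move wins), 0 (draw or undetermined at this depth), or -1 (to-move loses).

value(OO./OXX/X.., X) = +1

[OO./OXX/X..] X move#1: (0,2):+1/OOX/OXX/X..*, (2,1):-1/OO./OXX/XX., (2,2):-1/OO./OXX/X.X
[OOX/OXX/X..] end (terminal -1, O#2); searched OO./OXX/X.. to 10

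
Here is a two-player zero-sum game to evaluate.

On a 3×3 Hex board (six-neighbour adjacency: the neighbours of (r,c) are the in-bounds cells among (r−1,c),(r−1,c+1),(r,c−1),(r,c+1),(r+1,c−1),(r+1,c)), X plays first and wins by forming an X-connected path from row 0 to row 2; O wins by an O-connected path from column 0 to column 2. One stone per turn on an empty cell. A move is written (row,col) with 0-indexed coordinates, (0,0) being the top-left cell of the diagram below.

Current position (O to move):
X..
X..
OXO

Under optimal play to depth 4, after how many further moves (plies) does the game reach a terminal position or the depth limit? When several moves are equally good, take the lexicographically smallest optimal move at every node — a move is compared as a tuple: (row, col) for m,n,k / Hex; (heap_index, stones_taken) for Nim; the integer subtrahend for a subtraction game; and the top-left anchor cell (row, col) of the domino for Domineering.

PV length from [X../X../OXO]: 3 plies

ply 1, O at X../X../OXO | (0,1)=-1→XO./X../OXO; (0,2)=-1→X.O/X../OXO; (1,1)=+1→X../XO./OXO*; (1,2)=-1→X../X.O/OXO
ply 2, X at X../XO./OXO | (0,1)=-1→XX./XO./OXO*; (0,2)=-1→X.X/XO./OXO; (1,2)=-1→X../XOX/OXO
ply 3, O at XX./XO./OXO | (0,2)=+1→XXO/XO./OXO*; (1,2)=+1→XX./XOO/OXO
ply 4: XXO/XO./OXO is terminal -1 (X); from X../X../OXO depth 4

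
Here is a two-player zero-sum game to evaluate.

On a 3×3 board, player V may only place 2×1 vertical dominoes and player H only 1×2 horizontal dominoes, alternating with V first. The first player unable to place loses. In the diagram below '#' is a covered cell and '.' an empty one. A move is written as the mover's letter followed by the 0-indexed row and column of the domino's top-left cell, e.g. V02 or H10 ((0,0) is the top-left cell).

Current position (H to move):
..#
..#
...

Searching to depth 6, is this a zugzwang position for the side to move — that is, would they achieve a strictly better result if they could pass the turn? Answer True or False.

[..#/..#/...] H move#1: H00:-1/###/..#/..., H10:+1/..#/###/...*, H20:-1/..#/..#/##., H21:-1/..#/..#/.##
[..#/###/...] end (terminal -1, V#2); searched ..#/..#/... to 6
pass branch (V moves first from the same position):
  | [..#/..#/...] V move#1: V00:+1/#.#/#.#/...*, V01:+1/.##/.##/..., V10:+1/..#/#.#/#.., V11:+1/..#/.##/.#.
  | [#.#/#.#/...] H move#2: H20:-1/#.#/#.#/##.*, H21:-1/#.#/#.#/.##
  | [#.#/#.#/##.] V move#3: V01:+1/###/###/##.*
  | [###/###/##.] end (terminal -1, H#4); searched ..#/..#/... to 6
H moving scores +1; H passing scores -1

zugzwang(..#/..#/..., H) = False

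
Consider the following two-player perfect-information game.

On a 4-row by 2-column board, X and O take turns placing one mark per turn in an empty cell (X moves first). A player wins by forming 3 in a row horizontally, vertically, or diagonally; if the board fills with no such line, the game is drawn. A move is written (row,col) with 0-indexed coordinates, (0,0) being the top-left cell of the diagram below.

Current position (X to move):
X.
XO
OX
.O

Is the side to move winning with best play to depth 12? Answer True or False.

X winning at [X./XO/OX/.O]: False

[X./XO/OX/.O] X move#1: (0,1):+0/XX/XO/OX/.O*, (3,0):+0/X./XO/OX/XO
[XX/XO/OX/.O] O move#2: (3,0):+0/XX/XO/OX/OO*
[XX/XO/OX/OO] end (terminal +0, X#3); searched X./XO/OX/.O to 12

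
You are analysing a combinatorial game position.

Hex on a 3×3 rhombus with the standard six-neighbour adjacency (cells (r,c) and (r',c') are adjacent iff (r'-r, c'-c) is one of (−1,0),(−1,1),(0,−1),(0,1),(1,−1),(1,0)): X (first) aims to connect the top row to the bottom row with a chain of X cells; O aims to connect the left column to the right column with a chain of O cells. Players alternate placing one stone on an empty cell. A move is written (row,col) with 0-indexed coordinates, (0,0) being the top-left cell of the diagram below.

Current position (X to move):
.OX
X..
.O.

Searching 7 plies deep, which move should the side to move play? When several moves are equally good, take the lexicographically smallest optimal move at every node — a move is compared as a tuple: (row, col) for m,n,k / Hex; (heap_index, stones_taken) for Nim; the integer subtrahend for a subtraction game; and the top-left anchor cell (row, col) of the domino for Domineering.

X's best at [.OX/X../.O.]: (1,2)

ply 1, X at .OX/X../.O. | (0,0)=-1→XOX/X../.O.; (1,1)=-1→.OX/XX./.O.; (1,2)=+1→.OX/X.X/.O.*; (2,0)=+1→.OX/X../XO.; (2,2)=+1→.OX/X../.OX
ply 2, O at .OX/X.X/.O. | (0,0)=-1→OOX/X.X/.O.*; (1,1)=-1→.OX/XOX/.O.; (2,0)=-1→.OX/X.X/OO.; (2,2)=-1→.OX/X.X/.OO
ply 3, X at OOX/X.X/.O. | (1,1)=+1→OOX/XXX/.O.*; (2,0)=+1→OOX/X.X/XO.; (2,2)=+1→OOX/X.X/.OX
ply 4, O at OOX/XXX/.O. | (2,0)=-1→OOX/XXX/OO.*; (2,2)=-1→OOX/XXX/.OO
ply 5, X at OOX/XXX/OO. | (2,2)=+1→OOX/XXX/OOX*
ply 6: OOX/XXX/OOX is terminal -1 (O); from .OX/X../.O. depth 7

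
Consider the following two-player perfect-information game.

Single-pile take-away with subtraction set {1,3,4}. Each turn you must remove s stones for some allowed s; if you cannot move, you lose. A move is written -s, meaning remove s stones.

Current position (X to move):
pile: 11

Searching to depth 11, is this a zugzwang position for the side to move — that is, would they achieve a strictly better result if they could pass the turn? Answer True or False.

p1 X@[11]: -1[10]-1 -3[8]-1 -4[7]+1*
p2 O@[7]: -1[6]-1* -3[4]-1 -4[3]-1
p3 X@[6]: -1[5]-1 -3[3]-1 -4[2]+1*
p4 O@[2]: -1[1]-1*
p5 X@[1]: -1[0]+1*
p6 O@[0] terminal -1; root [11] d11
suppose X passes — search the same position with O to move:
pass> p1 O@[11]: -1[10]-1 -3[8]-1 -4[7]+1*
pass> p2 X@[7]: -1[6]-1* -3[4]-1 -4[3]-1
pass> p3 O@[6]: -1[5]-1 -3[3]-1 -4[2]+1*
pass> p4 X@[2]: -1[1]-1*
pass> p5 O@[1]: -1[0]+1*
pass> p6 X@[0] terminal -1; root [11] d11
for X: play +1, pass -1

zugzwang(11, X) = False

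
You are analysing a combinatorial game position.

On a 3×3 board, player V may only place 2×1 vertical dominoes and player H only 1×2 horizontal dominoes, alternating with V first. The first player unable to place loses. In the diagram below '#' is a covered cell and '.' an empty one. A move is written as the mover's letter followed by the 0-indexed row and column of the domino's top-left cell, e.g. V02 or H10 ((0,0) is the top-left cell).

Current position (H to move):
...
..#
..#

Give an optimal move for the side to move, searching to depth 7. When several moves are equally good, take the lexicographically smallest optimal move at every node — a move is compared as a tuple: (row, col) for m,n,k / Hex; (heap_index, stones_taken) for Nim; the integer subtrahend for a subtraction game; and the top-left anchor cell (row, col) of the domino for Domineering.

ply 1, H at .../..#/..# | H00=-1→##./..#/..#; H01=-1→.##/..#/..#; H10=+1→.../###/..#*; H20=-1→.../..#/###
ply 2: .../###/..# is terminal -1 (V); from .../..#/..# depth 7

H's best at [.../..#/..#]: H10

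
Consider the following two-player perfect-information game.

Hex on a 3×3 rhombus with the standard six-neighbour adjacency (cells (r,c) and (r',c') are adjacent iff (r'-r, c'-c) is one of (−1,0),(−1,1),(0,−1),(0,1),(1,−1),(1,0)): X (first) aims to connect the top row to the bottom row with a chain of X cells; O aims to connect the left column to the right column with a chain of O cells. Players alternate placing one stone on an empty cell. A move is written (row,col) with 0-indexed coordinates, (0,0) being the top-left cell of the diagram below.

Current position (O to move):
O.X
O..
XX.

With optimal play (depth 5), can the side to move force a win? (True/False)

O winning at [O.X/O../XX.]: False

ply 1, O at O.X/O../XX. | (0,1)=-1→OOX/O../XX.*; (1,1)=-1→O.X/OO./XX.; (1,2)=-1→O.X/O.O/XX.; (2,2)=-1→O.X/O../XXO
ply 2, X at OOX/O../XX. | (1,1)=+1→OOX/OX./XX.*; (1,2)=+1→OOX/O.X/XX.; (2,2)=+1→OOX/O../XXX
ply 3: OOX/OX./XX. is terminal -1 (O); from O.X/O../XX. depth 5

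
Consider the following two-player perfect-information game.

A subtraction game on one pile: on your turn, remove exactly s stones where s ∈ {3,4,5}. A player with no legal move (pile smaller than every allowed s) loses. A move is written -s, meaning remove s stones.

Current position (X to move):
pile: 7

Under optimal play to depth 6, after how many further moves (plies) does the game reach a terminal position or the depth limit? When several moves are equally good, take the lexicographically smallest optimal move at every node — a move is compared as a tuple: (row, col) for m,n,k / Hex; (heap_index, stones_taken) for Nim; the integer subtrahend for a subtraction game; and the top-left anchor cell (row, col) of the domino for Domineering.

PV length from [7]: 1 ply

[7] X move#1: -3:-1/4, -4:-1/3, -5:+1/2*
[2] end (terminal -1, O#2); searched 7 to 6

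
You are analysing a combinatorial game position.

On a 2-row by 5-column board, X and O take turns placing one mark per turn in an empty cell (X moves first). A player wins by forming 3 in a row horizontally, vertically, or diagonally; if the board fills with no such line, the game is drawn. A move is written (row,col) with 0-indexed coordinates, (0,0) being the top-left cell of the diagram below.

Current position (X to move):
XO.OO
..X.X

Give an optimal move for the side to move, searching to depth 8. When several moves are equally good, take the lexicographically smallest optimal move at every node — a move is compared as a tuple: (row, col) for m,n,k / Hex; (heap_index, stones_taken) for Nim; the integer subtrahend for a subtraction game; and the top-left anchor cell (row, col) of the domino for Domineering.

p1 X@[XO.OO/..X.X]: (0,2)[XOXOO/..X.X]+0 (1,0)[XO.OO/X.X.X]-1 (1,1)[XO.OO/.XX.X]-1 (1,3)[XO.OO/..XXX]+1*
p2 O@[XO.OO/..XXX] terminal -1; root [XO.OO/..X.X] d8

X's best at [XO.OO/..X.X]: (1,3)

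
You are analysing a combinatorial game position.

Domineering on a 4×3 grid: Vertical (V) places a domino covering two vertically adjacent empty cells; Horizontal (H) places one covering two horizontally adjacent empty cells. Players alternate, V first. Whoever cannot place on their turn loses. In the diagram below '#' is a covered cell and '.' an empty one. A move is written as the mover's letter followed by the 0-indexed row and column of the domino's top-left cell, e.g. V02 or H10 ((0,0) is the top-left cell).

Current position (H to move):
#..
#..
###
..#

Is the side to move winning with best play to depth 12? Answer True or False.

H winning at [#../#../###/..#]: True

[#../#../###/..#] H move#1: H01:+1/###/#../###/..#*, H11:+1/#../###/###/..#, H30:-1/#../#../###/###
[###/#../###/..#] end (terminal -1, V#2); searched #../#../###/..# to 12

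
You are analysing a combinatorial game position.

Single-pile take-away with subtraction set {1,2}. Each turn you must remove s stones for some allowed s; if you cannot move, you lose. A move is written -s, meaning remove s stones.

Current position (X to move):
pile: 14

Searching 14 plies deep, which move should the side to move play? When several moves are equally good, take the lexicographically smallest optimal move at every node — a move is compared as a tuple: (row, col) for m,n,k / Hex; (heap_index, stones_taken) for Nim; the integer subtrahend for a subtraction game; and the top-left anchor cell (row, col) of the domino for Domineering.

p1 X@[14]: -1[13]-1 -2[12]+1*
p2 O@[12]: -1[11]-1* -2[10]-1
p3 X@[11]: -1[10]-1 -2[9]+1*
p4 O@[9]: -1[8]-1* -2[7]-1
p5 X@[8]: -1[7]-1 -2[6]+1*
p6 O@[6]: -1[5]-1* -2[4]-1
p7 X@[5]: -1[4]-1 -2[3]+1*
p8 O@[3]: -1[2]-1* -2[1]-1
p9 X@[2]: -1[1]-1 -2[0]+1*
p10 O@[0] terminal -1; root [14] d14

X's best at [14]: -2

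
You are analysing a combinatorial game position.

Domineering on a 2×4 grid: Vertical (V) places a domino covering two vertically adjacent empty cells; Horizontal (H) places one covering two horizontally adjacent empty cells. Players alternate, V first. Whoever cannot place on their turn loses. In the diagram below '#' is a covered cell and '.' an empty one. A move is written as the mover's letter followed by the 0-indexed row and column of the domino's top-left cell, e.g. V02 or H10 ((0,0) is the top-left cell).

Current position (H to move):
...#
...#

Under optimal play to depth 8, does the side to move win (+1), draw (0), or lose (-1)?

p1 H@[...#/...#]: H00[##.#/...#]+1* H01[.###/...#]+1 H10[...#/##.#]+1 H11[...#/.###]+1
p2 V@[##.#/...#]: V02[####/..##]-1*
p3 H@[####/..##]: H10[####/####]+1*
p4 V@[####/####] terminal -1; root [...#/...#] d8

value(...#/...#, H) = +1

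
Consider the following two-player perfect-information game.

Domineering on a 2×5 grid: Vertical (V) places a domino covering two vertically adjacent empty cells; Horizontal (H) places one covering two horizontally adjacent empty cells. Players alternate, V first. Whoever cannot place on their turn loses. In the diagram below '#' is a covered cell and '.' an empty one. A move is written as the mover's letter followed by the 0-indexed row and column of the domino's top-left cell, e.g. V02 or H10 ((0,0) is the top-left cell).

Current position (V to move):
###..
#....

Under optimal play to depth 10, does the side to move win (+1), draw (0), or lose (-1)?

[###../#....] V move#1: V03:+1/####./#..#.*, V04:-1/###.#/#...#
[####./#..#.] H move#2: H11:-1/####./####.*
[####./####.] V move#3: V04:+1/#####/#####*
[#####/#####] end (terminal -1, H#4); searched ###../#.... to 10

value(###../#...., V) = +1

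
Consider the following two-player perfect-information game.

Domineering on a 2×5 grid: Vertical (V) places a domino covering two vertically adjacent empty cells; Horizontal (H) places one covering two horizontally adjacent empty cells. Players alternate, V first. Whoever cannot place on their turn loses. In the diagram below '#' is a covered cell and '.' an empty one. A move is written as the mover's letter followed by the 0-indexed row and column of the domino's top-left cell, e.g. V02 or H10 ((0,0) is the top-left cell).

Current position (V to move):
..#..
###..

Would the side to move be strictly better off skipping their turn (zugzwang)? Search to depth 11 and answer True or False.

zugzwang(..#../###.., V) = False

[..#../###..] V move#1: V03:+1/..##./####.*, V04:+1/..#.#/###.#
[..##./####.] H move#2: H00:-1/####./####.*
[####./####.] V move#3: V04:+1/#####/#####*
[#####/#####] end (terminal -1, H#4); searched ..#../###.. to 11
suppose V passes — search the same position with H to move:
pass> [..#../###..] H move#1: H00:-1/###../###.., H03:+1/..###/###..*, H13:+1/..#../#####
pass> [..###/###..] end (terminal -1, V#2); searched ..#../###.. to 11
for V: play +1, pass -1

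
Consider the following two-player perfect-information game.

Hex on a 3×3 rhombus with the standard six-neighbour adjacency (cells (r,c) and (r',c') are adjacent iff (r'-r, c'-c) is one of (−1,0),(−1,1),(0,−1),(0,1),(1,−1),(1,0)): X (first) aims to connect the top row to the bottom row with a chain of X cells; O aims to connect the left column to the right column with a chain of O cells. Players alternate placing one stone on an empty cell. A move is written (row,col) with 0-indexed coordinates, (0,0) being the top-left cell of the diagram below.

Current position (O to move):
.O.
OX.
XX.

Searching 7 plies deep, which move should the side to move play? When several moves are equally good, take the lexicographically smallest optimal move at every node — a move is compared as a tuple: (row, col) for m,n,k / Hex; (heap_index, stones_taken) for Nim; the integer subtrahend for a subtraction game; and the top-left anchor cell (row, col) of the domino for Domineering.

O's best at [.O./OX./XX.]: (0,2)

p1 O@[.O./OX./XX.]: (0,0)[OO./OX./XX.]-1 (0,2)[.OO/OX./XX.]+1* (1,2)[.O./OXO/XX.]-1 (2,2)[.O./OX./XXO]-1
p2 X@[.OO/OX./XX.] terminal -1; root [.O./OX./XX.] d7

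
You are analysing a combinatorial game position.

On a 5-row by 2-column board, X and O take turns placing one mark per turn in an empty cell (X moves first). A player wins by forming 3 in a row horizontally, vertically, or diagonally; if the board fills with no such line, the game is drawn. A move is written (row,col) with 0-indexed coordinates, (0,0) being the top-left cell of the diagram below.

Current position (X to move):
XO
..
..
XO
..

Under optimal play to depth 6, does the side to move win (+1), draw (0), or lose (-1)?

ply 1, X at XO/../../XO/.. | (1,0)=+0→XO/X./../XO/..; (1,1)=+0→XO/.X/../XO/..; (2,0)=+1→XO/../X./XO/..*; (2,1)=+0→XO/../.X/XO/..; (4,0)=+0→XO/../../XO/X.; (4,1)=+0→XO/../../XO/.X
ply 2, O at XO/../X./XO/.. | (1,0)=-1→XO/O./X./XO/..*; (1,1)=-1→XO/.O/X./XO/..; (2,1)=-1→XO/../XO/XO/..; (4,0)=-1→XO/../X./XO/O.; (4,1)=-1→XO/../X./XO/.O
ply 3, X at XO/O./X./XO/.. | (1,1)=+0→XO/OX/X./XO/..; (2,1)=+0→XO/O./XX/XO/..; (4,0)=+1→XO/O./X./XO/X.*; (4,1)=+0→XO/O./X./XO/.X
ply 4: XO/O./X./XO/X. is terminal -1 (O); from XO/../../XO/.. depth 6

value(XO/../../XO/.., X) = +1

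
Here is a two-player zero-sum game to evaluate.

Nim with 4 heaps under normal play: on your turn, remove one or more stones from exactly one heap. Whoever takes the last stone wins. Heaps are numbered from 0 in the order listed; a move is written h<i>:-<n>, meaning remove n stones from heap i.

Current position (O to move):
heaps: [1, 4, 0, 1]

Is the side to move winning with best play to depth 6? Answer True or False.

O winning at [(1,4,0,1)]: True

[(1,4,0,1)] O move#1: h0:-1:-1/(0,4,0,1), h1:-1:-1/(1,3,0,1), h1:-2:-1/(1,2,0,1), h1:-3:-1/(1,1,0,1), h1:-4:+1/(1,0,0,1)*, h3:-1:-1/(1,4,0,0)
[(1,0,0,1)] X move#2: h0:-1:-1/(0,0,0,1)*, h3:-1:-1/(1,0,0,0)
[(0,0,0,1)] O move#3: h3:-1:+1/(0,0,0,0)*
[(0,0,0,0)] end (terminal -1, X#4); searched (1,4,0,1) to 6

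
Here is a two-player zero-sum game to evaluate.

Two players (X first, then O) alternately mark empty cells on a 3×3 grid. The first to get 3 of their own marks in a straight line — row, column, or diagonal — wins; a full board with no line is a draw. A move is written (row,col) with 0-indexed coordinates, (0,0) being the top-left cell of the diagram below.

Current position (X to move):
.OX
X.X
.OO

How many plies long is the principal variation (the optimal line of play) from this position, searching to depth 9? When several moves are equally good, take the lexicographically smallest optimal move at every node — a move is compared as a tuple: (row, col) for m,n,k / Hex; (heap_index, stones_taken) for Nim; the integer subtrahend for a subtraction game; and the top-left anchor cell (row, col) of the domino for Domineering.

PV length from [.OX/X.X/.OO]: 1 ply

[.OX/X.X/.OO] X move#1: (0,0):-1/XOX/X.X/.OO, (1,1):+1/.OX/XXX/.OO*, (2,0):-1/.OX/X.X/XOO
[.OX/XXX/.OO] end (terminal -1, O#2); searched .OX/X.X/.OO to 9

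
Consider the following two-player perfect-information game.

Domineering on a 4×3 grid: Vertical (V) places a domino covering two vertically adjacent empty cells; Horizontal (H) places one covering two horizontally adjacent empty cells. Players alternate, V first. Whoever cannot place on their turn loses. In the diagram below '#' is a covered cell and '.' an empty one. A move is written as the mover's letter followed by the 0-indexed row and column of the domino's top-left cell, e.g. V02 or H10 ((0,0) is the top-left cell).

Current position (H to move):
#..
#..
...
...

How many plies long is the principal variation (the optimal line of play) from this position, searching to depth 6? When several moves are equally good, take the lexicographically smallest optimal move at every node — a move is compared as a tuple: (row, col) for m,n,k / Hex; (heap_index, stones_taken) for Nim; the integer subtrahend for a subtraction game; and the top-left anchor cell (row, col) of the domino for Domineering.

PV length from [#../#../.../...]: 4 plies

[#../#../.../...] H move#1: H01:-1/###/#../.../...*, H11:-1/#../###/.../..., H20:-1/#../#../##./..., H21:-1/#../#../.##/..., H30:-1/#../#../.../##., H31:-1/#../#../.../.##
[###/#../.../...] V move#2: V11:+1/###/##./.#./...*, V12:-1/###/#.#/..#/..., V20:-1/###/#../#../#.., V21:+1/###/#../.#./.#., V22:-1/###/#../..#/..#
[###/##./.#./...] H move#3: H30:-1/###/##./.#./##.*, H31:-1/###/##./.#./.##
[###/##./.#./##.] V move#4: V12:+1/###/###/.##/##.*, V22:+1/###/##./.##/###
[###/###/.##/##.] end (terminal -1, H#5); searched #../#../.../... to 6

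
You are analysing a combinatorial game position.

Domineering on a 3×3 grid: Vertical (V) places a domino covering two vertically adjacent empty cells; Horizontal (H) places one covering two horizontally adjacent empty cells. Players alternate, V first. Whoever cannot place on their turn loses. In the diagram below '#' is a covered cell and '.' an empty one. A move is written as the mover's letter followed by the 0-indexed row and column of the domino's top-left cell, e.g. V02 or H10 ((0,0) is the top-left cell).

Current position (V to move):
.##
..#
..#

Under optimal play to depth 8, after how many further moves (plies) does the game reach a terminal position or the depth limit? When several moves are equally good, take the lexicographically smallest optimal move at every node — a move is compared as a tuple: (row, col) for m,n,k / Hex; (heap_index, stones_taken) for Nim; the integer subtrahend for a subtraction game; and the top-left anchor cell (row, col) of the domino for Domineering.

PV length from [.##/..#/..#]: 1 ply

ply 1, V at .##/..#/..# | V00=-1→###/#.#/..#; V10=+1→.##/#.#/#.#*; V11=+1→.##/.##/.##
ply 2: .##/#.#/#.# is terminal -1 (H); from .##/..#/..# depth 8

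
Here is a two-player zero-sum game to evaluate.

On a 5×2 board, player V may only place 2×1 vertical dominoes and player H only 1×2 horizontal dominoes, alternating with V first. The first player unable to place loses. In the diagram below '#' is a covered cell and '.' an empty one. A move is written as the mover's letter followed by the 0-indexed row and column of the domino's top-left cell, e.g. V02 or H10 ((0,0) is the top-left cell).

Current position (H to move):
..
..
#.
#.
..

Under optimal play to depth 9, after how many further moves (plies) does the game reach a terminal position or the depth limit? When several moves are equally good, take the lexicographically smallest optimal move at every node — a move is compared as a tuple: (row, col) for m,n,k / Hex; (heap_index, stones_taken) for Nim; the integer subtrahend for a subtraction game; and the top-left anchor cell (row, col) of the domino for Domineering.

ply 1, H at ../../#./#./.. | H00=+1→##/../#./#./..*; H10=+1→../##/#./#./..; H40=-1→../../#./#./##
ply 2, V at ##/../#./#./.. | V11=-1→##/.#/##/#./..*; V21=-1→##/../##/##/..; V31=-1→##/../#./##/.#
ply 3, H at ##/.#/##/#./.. | H40=+1→##/.#/##/#./##*
ply 4: ##/.#/##/#./## is terminal -1 (V); from ../../#./#./.. depth 9

PV length from [../../#./#./..]: 3 plies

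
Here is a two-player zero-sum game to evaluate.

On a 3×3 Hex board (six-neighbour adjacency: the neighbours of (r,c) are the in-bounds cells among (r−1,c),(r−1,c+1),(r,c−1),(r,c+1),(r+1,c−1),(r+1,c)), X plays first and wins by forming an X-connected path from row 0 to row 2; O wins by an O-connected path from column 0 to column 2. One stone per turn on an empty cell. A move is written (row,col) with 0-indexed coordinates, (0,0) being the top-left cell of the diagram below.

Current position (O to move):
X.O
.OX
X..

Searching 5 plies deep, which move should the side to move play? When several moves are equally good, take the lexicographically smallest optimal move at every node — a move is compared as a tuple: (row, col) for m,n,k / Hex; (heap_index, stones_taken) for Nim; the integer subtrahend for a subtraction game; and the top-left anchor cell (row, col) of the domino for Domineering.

p1 O@[X.O/.OX/X..]: (0,1)[XOO/.OX/X..]-1 (1,0)[X.O/OOX/X..]+1* (2,1)[X.O/.OX/XO.]-1 (2,2)[X.O/.OX/X.O]-1
p2 X@[X.O/OOX/X..] terminal -1; root [X.O/.OX/X..] d5

O's best at [X.O/.OX/X..]: (1,0)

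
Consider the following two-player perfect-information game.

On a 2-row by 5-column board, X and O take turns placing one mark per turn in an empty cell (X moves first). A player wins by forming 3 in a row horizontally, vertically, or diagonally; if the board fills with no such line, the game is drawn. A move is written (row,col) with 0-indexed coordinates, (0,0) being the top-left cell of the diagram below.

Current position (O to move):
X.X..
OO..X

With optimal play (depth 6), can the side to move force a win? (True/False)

O winning at [X.X../OO..X]: True

[X.X../OO..X] O move#1: (0,1):+0/XOX../OO..X, (0,3):-1/X.XO./OO..X, (0,4):-1/X.X.O/OO..X, (1,2):+1/X.X../OOO.X*, (1,3):-1/X.X../OO.OX
[X.X../OOO.X] end (terminal -1, X#2); searched X.X../OO..X to 6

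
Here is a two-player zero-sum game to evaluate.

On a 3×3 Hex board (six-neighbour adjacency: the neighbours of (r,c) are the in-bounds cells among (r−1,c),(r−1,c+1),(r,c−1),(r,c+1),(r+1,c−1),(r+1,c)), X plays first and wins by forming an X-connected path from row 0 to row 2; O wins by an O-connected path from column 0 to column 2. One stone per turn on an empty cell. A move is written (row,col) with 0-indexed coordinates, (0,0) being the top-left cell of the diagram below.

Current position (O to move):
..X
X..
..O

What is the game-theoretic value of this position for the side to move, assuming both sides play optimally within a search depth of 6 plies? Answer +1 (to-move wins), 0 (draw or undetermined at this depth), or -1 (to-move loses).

value(..X/X../..O, O) = -1

p1 O@[..X/X../..O]: (0,0)[O.X/X../..O]-1* (0,1)[.OX/X../..O]-1 (1,1)[..X/XO./..O]-1 (1,2)[..X/X.O/..O]-1 (2,0)[..X/X../O.O]-1 (2,1)[..X/X../.OO]-1
p2 X@[O.X/X../..O]: (0,1)[OXX/X../..O]+1* (1,1)[O.X/XX./..O]+1 (1,2)[O.X/X.X/..O]+1 (2,0)[O.X/X../X.O]+1 (2,1)[O.X/X../.XO]+1
p3 O@[OXX/X../..O]: (1,1)[OXX/XO./..O]-1* (1,2)[OXX/X.O/..O]-1 (2,0)[OXX/X../O.O]-1 (2,1)[OXX/X../.OO]-1
p4 X@[OXX/XO./..O]: (1,2)[OXX/XOX/..O]+1* (2,0)[OXX/XO./X.O]+1 (2,1)[OXX/XO./.XO]+1
p5 O@[OXX/XOX/..O]: (2,0)[OXX/XOX/O.O]-1* (2,1)[OXX/XOX/.OO]-1
p6 X@[OXX/XOX/O.O]: (2,1)[OXX/XOX/OXO]+1*
p7 O@[OXX/XOX/OXO] terminal -1; root [..X/X../..O] d6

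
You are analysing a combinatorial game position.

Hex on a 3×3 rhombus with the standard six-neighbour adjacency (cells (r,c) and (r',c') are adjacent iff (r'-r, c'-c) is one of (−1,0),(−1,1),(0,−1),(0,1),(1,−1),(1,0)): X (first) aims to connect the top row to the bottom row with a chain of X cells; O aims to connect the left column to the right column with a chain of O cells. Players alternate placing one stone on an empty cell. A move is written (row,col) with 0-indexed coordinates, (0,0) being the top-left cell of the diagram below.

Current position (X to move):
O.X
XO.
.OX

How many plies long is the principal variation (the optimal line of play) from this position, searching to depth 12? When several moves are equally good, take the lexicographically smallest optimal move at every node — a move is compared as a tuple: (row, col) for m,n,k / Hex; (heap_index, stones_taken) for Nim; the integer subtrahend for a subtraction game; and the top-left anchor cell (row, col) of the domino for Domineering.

[O.X/XO./.OX] X move#1: (0,1):+1/OXX/XO./.OX*, (1,2):+1/O.X/XOX/.OX, (2,0):+1/O.X/XO./XOX
[OXX/XO./.OX] O move#2: (1,2):-1/OXX/XOO/.OX*, (2,0):-1/OXX/XO./OOX
[OXX/XOO/.OX] X move#3: (2,0):+1/OXX/XOO/XOX*
[OXX/XOO/XOX] end (terminal -1, O#4); searched O.X/XO./.OX to 12

PV length from [O.X/XO./.OX]: 3 plies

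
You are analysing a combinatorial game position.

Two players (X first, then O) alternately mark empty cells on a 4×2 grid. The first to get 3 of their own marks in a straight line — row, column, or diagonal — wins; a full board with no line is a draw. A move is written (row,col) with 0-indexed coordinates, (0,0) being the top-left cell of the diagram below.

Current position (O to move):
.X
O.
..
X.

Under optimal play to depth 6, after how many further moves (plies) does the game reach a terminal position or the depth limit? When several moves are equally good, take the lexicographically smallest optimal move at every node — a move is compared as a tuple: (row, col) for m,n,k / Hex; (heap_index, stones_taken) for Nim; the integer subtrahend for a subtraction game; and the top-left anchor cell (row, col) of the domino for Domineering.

p1 O@[.X/O./../X.]: (0,0)[OX/O./../X.]+0* (1,1)[.X/OO/../X.]+0 (2,0)[.X/O./O./X.]+0 (2,1)[.X/O./.O/X.]+0 (3,1)[.X/O./../XO]+0
p2 X@[OX/O./../X.]: (1,1)[OX/OX/../X.]-1 (2,0)[OX/O./X./X.]+0* (2,1)[OX/O./.X/X.]-1 (3,1)[OX/O./../XX]-1
p3 O@[OX/O./X./X.]: (1,1)[OX/OO/X./X.]+0* (2,1)[OX/O./XO/X.]+0 (3,1)[OX/O./X./XO]+0
p4 X@[OX/OO/X./X.]: (2,1)[OX/OO/XX/X.]+0* (3,1)[OX/OO/X./XX]+0
p5 O@[OX/OO/XX/X.]: (3,1)[OX/OO/XX/XO]+0*
p6 X@[OX/OO/XX/XO] terminal +0; root [.X/O./../X.] d6

PV length from [.X/O./../X.]: 5 plies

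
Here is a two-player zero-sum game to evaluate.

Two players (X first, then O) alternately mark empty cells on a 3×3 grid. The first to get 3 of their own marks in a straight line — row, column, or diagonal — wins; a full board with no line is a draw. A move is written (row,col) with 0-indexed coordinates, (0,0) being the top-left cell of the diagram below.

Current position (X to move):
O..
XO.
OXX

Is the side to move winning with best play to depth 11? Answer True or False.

p1 X@[O../XO./OXX]: (0,1)[OX./XO./OXX]-1 (0,2)[O.X/XO./OXX]+0* (1,2)[O../XOX/OXX]-1
p2 O@[O.X/XO./OXX]: (0,1)[OOX/XO./OXX]-1 (1,2)[O.X/XOO/OXX]+0*
p3 X@[O.X/XOO/OXX]: (0,1)[OXX/XOO/OXX]+0*
p4 O@[OXX/XOO/OXX] terminal +0; root [O../XO./OXX] d11

X winning at [O../XO./OXX]: False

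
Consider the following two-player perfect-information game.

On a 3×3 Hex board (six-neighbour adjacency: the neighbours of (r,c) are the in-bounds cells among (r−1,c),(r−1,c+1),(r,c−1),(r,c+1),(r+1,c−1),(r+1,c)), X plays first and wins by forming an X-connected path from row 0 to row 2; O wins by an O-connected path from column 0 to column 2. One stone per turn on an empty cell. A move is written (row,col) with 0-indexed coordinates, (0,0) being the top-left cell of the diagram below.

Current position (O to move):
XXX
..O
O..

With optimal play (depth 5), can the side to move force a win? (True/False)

O winning at [XXX/..O/O..]: True

[XXX/..O/O..] O move#1: (1,0):+1/XXX/O.O/O..*, (1,1):+1/XXX/.OO/O.., (2,1):+1/XXX/..O/OO., (2,2):+1/XXX/..O/O.O
[XXX/O.O/O..] X move#2: (1,1):-1/XXX/OXO/O..*, (2,1):-1/XXX/O.O/OX., (2,2):-1/XXX/O.O/O.X
[XXX/OXO/O..] O move#3: (2,1):+1/XXX/OXO/OO.*, (2,2):-1/XXX/OXO/O.O
[XXX/OXO/OO.] end (terminal -1, X#4); searched XXX/..O/O.. to 5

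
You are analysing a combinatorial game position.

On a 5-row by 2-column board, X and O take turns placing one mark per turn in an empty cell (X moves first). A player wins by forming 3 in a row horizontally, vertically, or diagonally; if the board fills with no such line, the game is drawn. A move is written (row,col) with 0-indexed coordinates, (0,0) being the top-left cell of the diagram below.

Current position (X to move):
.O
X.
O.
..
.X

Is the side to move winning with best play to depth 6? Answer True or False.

ply 1, X at .O/X./O./../.X | (0,0)=+0→XO/X./O./../.X*; (1,1)=+0→.O/XX/O./../.X; (2,1)=+0→.O/X./OX/../.X; (3,0)=+0→.O/X./O./X./.X; (3,1)=+0→.O/X./O./.X/.X; (4,0)=+0→.O/X./O./../XX
ply 2, O at XO/X./O./../.X | (1,1)=+0→XO/XO/O./../.X*; (2,1)=+0→XO/X./OO/../.X; (3,0)=+0→XO/X./O./O./.X; (3,1)=+0→XO/X./O./.O/.X; (4,0)=+0→XO/X./O./../OX
ply 3, X at XO/XO/O./../.X | (2,1)=+0→XO/XO/OX/../.X*; (3,0)=-1→XO/XO/O./X./.X; (3,1)=-1→XO/XO/O./.X/.X; (4,0)=-1→XO/XO/O./../XX
ply 4, O at XO/XO/OX/../.X | (3,0)=-1→XO/XO/OX/O./.X; (3,1)=+0→XO/XO/OX/.O/.X*; (4,0)=-1→XO/XO/OX/../OX
ply 5, X at XO/XO/OX/.O/.X | (3,0)=+0→XO/XO/OX/XO/.X*; (4,0)=+0→XO/XO/OX/.O/XX
ply 6, O at XO/XO/OX/XO/.X | (4,0)=+0→XO/XO/OX/XO/OX*
ply 7: XO/XO/OX/XO/OX is terminal +0 (X); from .O/X./O./../.X depth 6

X winning at [.O/X./O./../.X]: False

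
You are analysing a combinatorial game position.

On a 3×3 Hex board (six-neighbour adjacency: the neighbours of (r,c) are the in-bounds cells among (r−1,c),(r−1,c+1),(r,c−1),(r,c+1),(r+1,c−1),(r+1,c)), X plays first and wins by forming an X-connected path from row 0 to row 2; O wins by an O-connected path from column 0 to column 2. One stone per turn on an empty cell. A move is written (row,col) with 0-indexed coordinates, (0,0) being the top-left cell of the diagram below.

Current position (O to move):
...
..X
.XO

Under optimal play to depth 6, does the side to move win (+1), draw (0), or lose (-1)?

value(.../..X/.XO, O) = -1

[.../..X/.XO] O move#1: (0,0):-1/O../..X/.XO*, (0,1):-1/.O./..X/.XO, (0,2):-1/..O/..X/.XO, (1,0):-1/.../O.X/.XO, (1,1):-1/.../.OX/.XO, (2,0):-1/.../..X/OXO
[O../..X/.XO] X move#2: (0,1):+1/OX./..X/.XO*, (0,2):+1/O.X/..X/.XO, (1,0):+1/O../X.X/.XO, (1,1):+1/O../.XX/.XO, (2,0):+1/O../..X/XXO
[OX./..X/.XO] O move#3: (0,2):-1/OXO/..X/.XO*, (1,0):-1/OX./O.X/.XO, (1,1):-1/OX./.OX/.XO, (2,0):-1/OX./..X/OXO
[OXO/..X/.XO] X move#4: (1,0):+1/OXO/X.X/.XO*, (1,1):+1/OXO/.XX/.XO, (2,0):+1/OXO/..X/XXO
[OXO/X.X/.XO] O move#5: (1,1):-1/OXO/XOX/.XO*, (2,0):-1/OXO/X.X/OXO
[OXO/XOX/.XO] X move#6: (2,0):+1/OXO/XOX/XXO*
[OXO/XOX/XXO] end (terminal -1, O#7); searched .../..X/.XO to 6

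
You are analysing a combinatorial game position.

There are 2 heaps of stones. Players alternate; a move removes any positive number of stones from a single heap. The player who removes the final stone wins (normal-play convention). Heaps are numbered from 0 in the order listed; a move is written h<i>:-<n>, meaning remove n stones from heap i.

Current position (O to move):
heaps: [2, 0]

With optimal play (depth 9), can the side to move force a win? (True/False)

ply 1, O at (2,0) | h0:-1=-1→(1,0); h0:-2=+1→(0,0)*
ply 2: (0,0) is terminal -1 (X); from (2,0) depth 9

O winning at [(2,0)]: True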